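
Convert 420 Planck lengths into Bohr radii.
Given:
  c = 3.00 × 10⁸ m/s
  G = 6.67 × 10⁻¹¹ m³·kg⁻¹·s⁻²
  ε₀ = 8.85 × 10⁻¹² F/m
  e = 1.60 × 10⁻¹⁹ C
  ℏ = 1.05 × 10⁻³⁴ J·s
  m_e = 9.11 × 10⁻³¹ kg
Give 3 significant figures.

Planck length: ℓ_P = √(ℏG/c³) = 1.61 × 10⁻³⁵ m
Bohr radius: a₀ = 4πε₀ℏ²/(m_e e²) = 5.26 × 10⁻¹¹ m
420 × 1.61 × 10⁻³⁵ / 5.26 × 10⁻¹¹ = 1.29 × 10⁻²²

1.29 × 10⁻²²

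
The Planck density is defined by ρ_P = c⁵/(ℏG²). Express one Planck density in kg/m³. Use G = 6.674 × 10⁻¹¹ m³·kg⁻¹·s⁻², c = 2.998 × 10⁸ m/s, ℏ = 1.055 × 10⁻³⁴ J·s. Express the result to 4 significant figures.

5.154 × 10⁹⁶ kg/m³

ρ_P = c⁵/(ℏG²)
  = 2.422 × 10⁴² / 4.699 × 10⁻⁵⁵
  = 5.154 × 10⁹⁶ kg/m³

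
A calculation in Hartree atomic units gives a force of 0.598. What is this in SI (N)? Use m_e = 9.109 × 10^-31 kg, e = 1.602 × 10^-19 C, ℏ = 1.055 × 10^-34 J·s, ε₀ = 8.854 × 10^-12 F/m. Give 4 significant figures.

One atomic unit of force: F_au = E_h/a₀ = m_e²e⁶/((4πε₀)³ℏ⁴) = 8.220 × 10^-8 N.
0.598 × 8.220 × 10^-8 N = 4.915 × 10^-8 N

4.915 × 10^-8 N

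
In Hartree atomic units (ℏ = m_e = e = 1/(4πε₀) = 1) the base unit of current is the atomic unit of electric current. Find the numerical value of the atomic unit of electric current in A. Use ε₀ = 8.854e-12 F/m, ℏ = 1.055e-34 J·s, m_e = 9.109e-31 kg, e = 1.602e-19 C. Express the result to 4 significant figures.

I_au = e E_h/ℏ = m_e e⁵/((4πε₀)²ℏ³)
E_h = 4.354e-18 J
e·E_h/ℏ = 6.612e-3 A

6.612e-3 A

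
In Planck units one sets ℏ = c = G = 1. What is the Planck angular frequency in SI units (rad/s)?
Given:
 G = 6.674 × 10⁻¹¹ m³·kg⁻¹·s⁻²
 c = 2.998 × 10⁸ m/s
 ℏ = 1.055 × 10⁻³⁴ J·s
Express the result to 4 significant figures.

ω_P = √(c⁵/(ℏG))
  = √(3.440 × 10⁸⁶)
  = 1.855 × 10⁴³ rad/s

1.855 × 10⁴³ rad/s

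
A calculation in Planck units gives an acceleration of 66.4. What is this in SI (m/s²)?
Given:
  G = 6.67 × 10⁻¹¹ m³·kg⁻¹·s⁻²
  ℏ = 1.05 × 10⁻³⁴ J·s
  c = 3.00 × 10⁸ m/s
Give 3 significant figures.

3.71 × 10⁵³ m/s²

One Planck acceleration: a_P = √(c⁷/(ℏG)) = 5.59 × 10⁵¹ m/s².
66.4 × 5.59 × 10⁵¹ m/s² = 3.71 × 10⁵³ m/s²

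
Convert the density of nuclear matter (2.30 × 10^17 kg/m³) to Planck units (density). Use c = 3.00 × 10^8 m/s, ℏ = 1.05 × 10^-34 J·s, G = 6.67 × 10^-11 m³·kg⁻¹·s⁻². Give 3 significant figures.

Planck density: ρ_P = c⁵/(ℏG²) = 5.20 × 10^96 kg/m³.
2.30 × 10^17 / 5.20 × 10^96 = 4.42 × 10^-80

4.42 × 10^-80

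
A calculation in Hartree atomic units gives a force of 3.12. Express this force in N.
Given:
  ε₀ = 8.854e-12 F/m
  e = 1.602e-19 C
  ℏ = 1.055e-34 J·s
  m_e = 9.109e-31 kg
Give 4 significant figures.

2.565e-7 N

One atomic unit of force: F_au = E_h/a₀ = m_e²e⁶/((4πε₀)³ℏ⁴) = 8.220e-8 N.
3.12 × 8.220e-8 N = 2.565e-7 N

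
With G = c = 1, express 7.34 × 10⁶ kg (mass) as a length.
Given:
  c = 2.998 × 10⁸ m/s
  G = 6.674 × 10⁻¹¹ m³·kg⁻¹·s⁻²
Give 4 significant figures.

5.450 × 10⁻²¹ m

In G = c = 1 units mass has dimensions of length; the conversion factor is G/c².
7.34 × 10⁶ kg × (G/c²) = 5.450 × 10⁻²¹ m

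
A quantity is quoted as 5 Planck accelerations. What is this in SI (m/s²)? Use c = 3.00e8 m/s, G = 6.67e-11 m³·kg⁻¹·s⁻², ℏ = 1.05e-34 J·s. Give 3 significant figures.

2.79e52 m/s²

One Planck acceleration: a_P = √(c⁷/(ℏG)) = 5.59e51 m/s².
5 × 5.59e51 m/s² = 2.79e52 m/s²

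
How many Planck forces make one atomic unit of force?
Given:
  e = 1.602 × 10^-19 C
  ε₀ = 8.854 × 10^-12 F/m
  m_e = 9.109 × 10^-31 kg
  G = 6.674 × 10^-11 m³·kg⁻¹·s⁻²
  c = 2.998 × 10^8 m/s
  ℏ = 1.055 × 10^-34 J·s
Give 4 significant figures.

6.791 × 10^-52

atomic unit of force: F_au = E_h/a₀ = m_e²e⁶/((4πε₀)³ℏ⁴) = 8.220 × 10^-8 N
Planck force: F_P = c⁴/G = 1.210 × 10^44 N
ratio = 8.220 × 10^-8 / 1.210 × 10^44 = 6.791 × 10^-52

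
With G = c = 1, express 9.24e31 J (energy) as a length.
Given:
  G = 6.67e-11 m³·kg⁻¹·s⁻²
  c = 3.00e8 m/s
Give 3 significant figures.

7.61e-13 m

Energy → length via G/c⁴.
9.24e31 J × (G/c⁴) = 7.61e-13 m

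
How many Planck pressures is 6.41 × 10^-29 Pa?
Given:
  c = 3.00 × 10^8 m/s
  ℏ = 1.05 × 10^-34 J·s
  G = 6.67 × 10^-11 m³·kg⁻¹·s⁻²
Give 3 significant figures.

1.37 × 10^-142

Planck pressure: p_P = c⁷/(ℏG²) = 4.68 × 10^113 Pa.
6.41 × 10^-29 / 4.68 × 10^113 = 1.37 × 10^-142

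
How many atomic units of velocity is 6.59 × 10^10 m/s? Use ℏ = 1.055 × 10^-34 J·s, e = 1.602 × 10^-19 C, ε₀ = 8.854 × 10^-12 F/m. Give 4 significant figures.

3.014 × 10^4

atomic unit of velocity: v_au = e²/(4πε₀ℏ) = 2.186 × 10^6 m/s.
6.59 × 10^10 / 2.186 × 10^6 = 3.014 × 10^4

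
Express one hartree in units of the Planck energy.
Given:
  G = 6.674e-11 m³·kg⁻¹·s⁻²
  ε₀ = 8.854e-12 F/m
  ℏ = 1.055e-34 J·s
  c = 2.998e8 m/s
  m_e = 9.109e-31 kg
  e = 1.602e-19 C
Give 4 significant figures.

2.225e-27

hartree: E_h = m_e e⁴/(4πε₀ℏ)² = 4.354e-18 J
Planck energy: E_P = √(ℏc⁵/G) = 1.957e9 J
ratio = 4.354e-18 / 1.957e9 = 2.225e-27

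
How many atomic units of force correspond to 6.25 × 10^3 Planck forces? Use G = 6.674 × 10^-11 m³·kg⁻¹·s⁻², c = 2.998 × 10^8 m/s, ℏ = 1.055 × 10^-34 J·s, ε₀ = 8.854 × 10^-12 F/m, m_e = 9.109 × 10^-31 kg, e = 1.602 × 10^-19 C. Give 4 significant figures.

9.204 × 10^54

Planck force: F_P = c⁴/G = 1.210 × 10^44 N
atomic unit of force: F_au = E_h/a₀ = m_e²e⁶/((4πε₀)³ℏ⁴) = 8.220 × 10^-8 N
6.25 × 10^3 × 1.210 × 10^44 / 8.220 × 10^-8 = 9.204 × 10^54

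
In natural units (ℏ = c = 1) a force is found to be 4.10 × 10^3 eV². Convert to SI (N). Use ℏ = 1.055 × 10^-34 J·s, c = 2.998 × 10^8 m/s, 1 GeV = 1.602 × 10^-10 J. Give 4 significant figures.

Force is [E]/[L] = [E]²/(ℏc); restore (ℏc)⁻¹.
1 GeV² → 1/(ℏc) × (1 GeV in J)² = 8.114 × 10^5 N.
Convert the energy scale: 4.10 × 10^3 eV² = 4.10 × 10^-15 GeV².
Result: 4.10 × 10^-15 × 8.114 × 10^5 = 3.327 × 10^-9 N.

3.327 × 10^-9 N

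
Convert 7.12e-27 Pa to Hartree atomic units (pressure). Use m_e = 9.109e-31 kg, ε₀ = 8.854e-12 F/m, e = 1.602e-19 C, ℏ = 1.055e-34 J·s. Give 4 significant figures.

2.431e-40

atomic unit of pressure: P_au = E_h/a₀³ = m_e⁴e¹⁰/((4πε₀)⁵ℏ⁸) = 2.929e13 Pa.
7.12e-27 / 2.929e13 = 2.431e-40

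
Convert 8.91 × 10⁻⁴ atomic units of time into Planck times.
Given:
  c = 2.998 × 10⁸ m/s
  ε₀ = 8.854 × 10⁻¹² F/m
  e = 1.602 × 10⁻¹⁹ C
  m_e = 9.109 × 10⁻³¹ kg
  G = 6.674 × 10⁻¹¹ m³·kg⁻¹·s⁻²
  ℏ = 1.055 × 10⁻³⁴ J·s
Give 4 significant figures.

atomic unit of time: τ_au = (4πε₀)²ℏ³/(m_e e⁴) = 2.423 × 10⁻¹⁷ s
Planck time: t_P = √(ℏG/c⁵) = 5.392 × 10⁻⁴⁴ s
8.91 × 10⁻⁴ × 2.423 × 10⁻¹⁷ / 5.392 × 10⁻⁴⁴ = 4.004 × 10²³

4.004 × 10²³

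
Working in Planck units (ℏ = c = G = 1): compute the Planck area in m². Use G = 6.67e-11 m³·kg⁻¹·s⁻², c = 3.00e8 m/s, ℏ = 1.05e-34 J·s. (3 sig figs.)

2.59e-70 m²

Dimensional analysis gives A_P = ℏG/c³.
  = 7.00e-45 / 2.70e25
  = 2.59e-70 m²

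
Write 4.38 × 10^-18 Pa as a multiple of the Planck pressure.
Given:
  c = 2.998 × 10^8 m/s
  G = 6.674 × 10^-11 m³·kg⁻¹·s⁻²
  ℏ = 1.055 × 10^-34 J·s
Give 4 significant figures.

9.455 × 10^-132

Planck pressure: p_P = c⁷/(ℏG²) = 4.632 × 10^113 Pa.
4.38 × 10^-18 / 4.632 × 10^113 = 9.455 × 10^-132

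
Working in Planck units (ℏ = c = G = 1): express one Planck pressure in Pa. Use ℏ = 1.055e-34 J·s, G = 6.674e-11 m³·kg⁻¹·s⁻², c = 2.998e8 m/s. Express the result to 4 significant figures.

The unique combination of the constants set to 1 with dimensions of pressure is p_P = c⁷/(ℏG²).
  = 2.177e59 / 4.699e-55
  = 4.632e113 Pa

4.632e113 Pa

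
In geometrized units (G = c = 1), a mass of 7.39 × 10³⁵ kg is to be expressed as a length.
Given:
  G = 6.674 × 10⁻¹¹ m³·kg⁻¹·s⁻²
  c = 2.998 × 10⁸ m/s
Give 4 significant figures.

5.487 × 10⁸ m

In G = c = 1 units mass has dimensions of length; the conversion factor is G/c².
7.39 × 10³⁵ kg × (G/c²) = 5.487 × 10⁸ m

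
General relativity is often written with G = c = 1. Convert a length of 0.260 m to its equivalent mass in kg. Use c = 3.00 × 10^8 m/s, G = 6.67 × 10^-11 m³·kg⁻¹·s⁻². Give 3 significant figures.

3.51 × 10^26 kg

Length → mass via c²/G.
0.260 m × (c²/G) = 3.51 × 10^26 kg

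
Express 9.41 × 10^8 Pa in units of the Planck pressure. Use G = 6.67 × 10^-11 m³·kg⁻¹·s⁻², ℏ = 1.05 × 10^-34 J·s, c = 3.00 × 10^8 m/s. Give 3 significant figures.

2.01 × 10^-105

Planck pressure: p_P = c⁷/(ℏG²) = 4.68 × 10^113 Pa.
9.41 × 10^8 / 4.68 × 10^113 = 2.01 × 10^-105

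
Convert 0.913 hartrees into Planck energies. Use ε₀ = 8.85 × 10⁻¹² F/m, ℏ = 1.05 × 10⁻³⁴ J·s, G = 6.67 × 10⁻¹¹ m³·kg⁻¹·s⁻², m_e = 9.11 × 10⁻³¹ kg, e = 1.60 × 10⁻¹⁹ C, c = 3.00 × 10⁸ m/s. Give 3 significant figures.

2.04 × 10⁻²⁷

hartree: E_h = m_e e⁴/(4πε₀ℏ)² = 4.38 × 10⁻¹⁸ J
Planck energy: E_P = √(ℏc⁵/G) = 1.96 × 10⁹ J
0.913 × 4.38 × 10⁻¹⁸ / 1.96 × 10⁹ = 2.04 × 10⁻²⁷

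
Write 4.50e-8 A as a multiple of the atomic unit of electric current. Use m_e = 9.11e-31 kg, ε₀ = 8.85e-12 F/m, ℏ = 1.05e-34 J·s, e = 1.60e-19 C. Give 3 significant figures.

6.74e-6

atomic unit of electric current: I_au = e E_h/ℏ = m_e e⁵/((4πε₀)²ℏ³) = 6.67e-3 A.
4.50e-8 / 6.67e-3 = 6.74e-6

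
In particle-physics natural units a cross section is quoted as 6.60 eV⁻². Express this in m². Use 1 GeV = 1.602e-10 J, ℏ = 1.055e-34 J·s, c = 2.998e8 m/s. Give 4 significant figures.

Area is [L]² = [E]⁻²·(ℏc)²; restore (ℏc)².
1 GeV⁻² → (ℏc)² × (1 GeV in J)⁻² = 3.898e-32 m².
Convert the energy scale: 6.60 eV⁻² = 6.60e18 GeV⁻².
Result: 6.60e18 × 3.898e-32 = 2.573e-13 m².

2.573e-13 m²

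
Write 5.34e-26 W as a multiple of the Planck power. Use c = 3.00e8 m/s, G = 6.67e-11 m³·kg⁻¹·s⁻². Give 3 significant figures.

Planck power: P_P = c⁵/G = 3.64e52 W.
5.34e-26 / 3.64e52 = 1.47e-78

1.47e-78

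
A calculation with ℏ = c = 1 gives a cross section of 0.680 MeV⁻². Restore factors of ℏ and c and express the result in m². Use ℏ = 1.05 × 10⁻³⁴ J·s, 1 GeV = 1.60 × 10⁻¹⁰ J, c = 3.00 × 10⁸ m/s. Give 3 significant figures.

2.64 × 10⁻²⁶ m²

Area is [L]² = [E]⁻²·(ℏc)²; restore (ℏc)².
1 GeV⁻² → (ℏc)² × (1 GeV in J)⁻² = 3.88 × 10⁻³² m².
Convert the energy scale: 0.680 MeV⁻² = 6.80 × 10⁵ GeV⁻².
Result: 6.80 × 10⁵ × 3.88 × 10⁻³² = 2.64 × 10⁻²⁶ m².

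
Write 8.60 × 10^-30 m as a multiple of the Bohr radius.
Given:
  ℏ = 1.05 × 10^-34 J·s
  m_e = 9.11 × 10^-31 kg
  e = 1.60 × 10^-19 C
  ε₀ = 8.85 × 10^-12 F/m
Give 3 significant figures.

Bohr radius: a₀ = 4πε₀ℏ²/(m_e e²) = 5.26 × 10^-11 m.
8.60 × 10^-30 / 5.26 × 10^-11 = 1.64 × 10^-19

1.64 × 10^-19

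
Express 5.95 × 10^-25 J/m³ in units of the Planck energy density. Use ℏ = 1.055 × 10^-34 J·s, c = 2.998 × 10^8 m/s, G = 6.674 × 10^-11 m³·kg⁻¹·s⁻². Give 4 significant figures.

Planck energy density: u_P = c⁷/(ℏG²) = 4.632 × 10^113 J/m³.
5.95 × 10^-25 / 4.632 × 10^113 = 1.284 × 10^-138

1.284 × 10^-138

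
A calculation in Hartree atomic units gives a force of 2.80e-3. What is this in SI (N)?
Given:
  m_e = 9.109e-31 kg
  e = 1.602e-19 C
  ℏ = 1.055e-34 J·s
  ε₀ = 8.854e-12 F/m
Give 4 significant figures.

One atomic unit of force: F_au = E_h/a₀ = m_e²e⁶/((4πε₀)³ℏ⁴) = 8.220e-8 N.
2.80e-3 × 8.220e-8 N = 2.302e-10 N

2.302e-10 N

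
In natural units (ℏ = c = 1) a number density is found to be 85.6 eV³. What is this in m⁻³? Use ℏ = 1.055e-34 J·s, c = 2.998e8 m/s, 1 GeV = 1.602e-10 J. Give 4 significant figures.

1.112e22 m⁻³

Number density is [L]⁻³ = [E]³/(ℏc)³.
1 GeV³ → 1/(ℏc)³ × (1 GeV in J)³ = 1.299e47 m⁻³.
Convert the energy scale: 85.6 eV³ = 8.56e-26 GeV³.
Result: 8.56e-26 × 1.299e47 = 1.112e22 m⁻³.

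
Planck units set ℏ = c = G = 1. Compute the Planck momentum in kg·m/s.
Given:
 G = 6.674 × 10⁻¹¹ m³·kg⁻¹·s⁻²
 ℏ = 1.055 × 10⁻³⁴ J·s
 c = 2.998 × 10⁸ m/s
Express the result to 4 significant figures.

From ℏ = c = G = 1 the momentum scale is p_P = √(ℏc³/G).
  = √(42.60)
  = 6.527 kg·m/s

6.527 kg·m/s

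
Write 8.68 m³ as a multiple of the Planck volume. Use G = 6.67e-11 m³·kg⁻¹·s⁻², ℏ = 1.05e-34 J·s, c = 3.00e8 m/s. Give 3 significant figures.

Planck volume: V_P = (ℏG/c³)^(3/2) = 4.18e-105 m³.
8.68 / 4.18e-105 = 2.08e105

2.08e105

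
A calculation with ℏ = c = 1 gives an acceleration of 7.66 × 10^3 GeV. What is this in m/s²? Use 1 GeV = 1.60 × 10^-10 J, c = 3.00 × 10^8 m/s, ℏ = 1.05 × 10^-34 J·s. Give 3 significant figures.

3.50 × 10^36 m/s²

Acceleration is [L]/[T]² = c·[E]/ℏ.
1 GeV → c/ℏ × (1 GeV in J) = 4.57 × 10^32 m/s².
Result: 7.66 × 10^3 × 4.57 × 10^32 = 3.50 × 10^36 m/s².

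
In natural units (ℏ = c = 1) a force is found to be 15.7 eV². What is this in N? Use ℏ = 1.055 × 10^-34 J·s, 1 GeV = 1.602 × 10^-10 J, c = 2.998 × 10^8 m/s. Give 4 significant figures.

Force is [E]/[L] = [E]²/(ℏc); restore (ℏc)⁻¹.
1 GeV² → 1/(ℏc) × (1 GeV in J)² = 8.114 × 10^5 N.
Convert the energy scale: 15.7 eV² = 1.57 × 10^-17 GeV².
Result: 1.57 × 10^-17 × 8.114 × 10^5 = 1.274 × 10^-11 N.

1.274 × 10^-11 N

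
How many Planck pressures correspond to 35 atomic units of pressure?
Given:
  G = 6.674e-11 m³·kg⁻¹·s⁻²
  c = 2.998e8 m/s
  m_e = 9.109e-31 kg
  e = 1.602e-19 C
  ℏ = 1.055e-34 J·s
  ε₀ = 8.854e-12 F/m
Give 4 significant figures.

atomic unit of pressure: P_au = E_h/a₀³ = m_e⁴e¹⁰/((4πε₀)⁵ℏ⁸) = 2.929e13 Pa
Planck pressure: p_P = c⁷/(ℏG²) = 4.632e113 Pa
35 × 2.929e13 / 4.632e113 = 2.213e-99

2.213e-99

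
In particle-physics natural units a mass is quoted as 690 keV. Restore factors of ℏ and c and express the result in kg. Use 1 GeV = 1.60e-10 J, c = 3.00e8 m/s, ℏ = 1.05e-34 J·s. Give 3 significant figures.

1.23e-30 kg

Mass is [E]/c²; divide by c².
1 GeV → 1/c² × (1 GeV in J) = 1.78e-27 kg.
Convert the energy scale: 690 keV = 6.90e-4 GeV.
Result: 6.90e-4 × 1.78e-27 = 1.23e-30 kg.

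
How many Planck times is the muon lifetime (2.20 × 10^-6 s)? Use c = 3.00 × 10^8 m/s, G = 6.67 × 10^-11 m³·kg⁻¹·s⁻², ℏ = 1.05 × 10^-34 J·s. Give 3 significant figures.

Planck time: t_P = √(ℏG/c⁵) = 5.37 × 10^-44 s.
2.20 × 10^-6 / 5.37 × 10^-44 = 4.10 × 10^37

4.10 × 10^37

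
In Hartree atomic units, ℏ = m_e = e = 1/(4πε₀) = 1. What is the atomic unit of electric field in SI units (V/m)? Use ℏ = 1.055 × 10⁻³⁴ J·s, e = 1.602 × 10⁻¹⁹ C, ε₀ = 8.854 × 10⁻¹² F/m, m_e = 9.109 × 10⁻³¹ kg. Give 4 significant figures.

5.131 × 10¹¹ V/m

From ℏ = m_e = e = 1/(4πε₀) = 1 the electric field scale is E_au = E_h/(e a₀) = m_e²e⁵/((4πε₀)³ℏ⁴).
E_h = 4.354 × 10⁻¹⁸ J
a₀ = 5.297 × 10⁻¹¹ m
E_h/(e·a₀) = 5.131 × 10¹¹ V/m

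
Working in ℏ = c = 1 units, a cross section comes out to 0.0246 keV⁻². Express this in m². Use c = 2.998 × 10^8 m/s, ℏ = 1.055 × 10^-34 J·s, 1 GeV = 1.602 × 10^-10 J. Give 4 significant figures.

Area is [L]² = [E]⁻²·(ℏc)²; restore (ℏc)².
1 GeV⁻² → (ℏc)² × (1 GeV in J)⁻² = 3.898 × 10^-32 m².
Convert the energy scale: 0.0246 keV⁻² = 2.46 × 10^10 GeV⁻².
Result: 2.46 × 10^10 × 3.898 × 10^-32 = 9.589 × 10^-22 m².

9.589 × 10^-22 m²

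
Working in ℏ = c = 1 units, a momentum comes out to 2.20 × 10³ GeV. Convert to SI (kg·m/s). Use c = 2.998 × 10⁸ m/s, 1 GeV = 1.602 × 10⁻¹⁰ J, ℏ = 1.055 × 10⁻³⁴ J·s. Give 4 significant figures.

Momentum is [E]/c; divide by c.
1 GeV → 1/c × (1 GeV in J) = 5.344 × 10⁻¹⁹ kg·m/s.
Result: 2.20 × 10³ × 5.344 × 10⁻¹⁹ = 1.176 × 10⁻¹⁵ kg·m/s.

1.176 × 10⁻¹⁵ kg·m/s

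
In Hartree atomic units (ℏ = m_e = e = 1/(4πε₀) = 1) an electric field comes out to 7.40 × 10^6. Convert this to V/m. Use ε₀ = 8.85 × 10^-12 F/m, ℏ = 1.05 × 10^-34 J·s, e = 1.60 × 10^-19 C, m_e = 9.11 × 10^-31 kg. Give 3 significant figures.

One atomic unit of electric field: E_au = E_h/(e a₀) = m_e²e⁵/((4πε₀)³ℏ⁴) = 5.20 × 10^11 V/m.
7.40 × 10^6 × 5.20 × 10^11 V/m = 3.85 × 10^18 V/m

3.85 × 10^18 V/m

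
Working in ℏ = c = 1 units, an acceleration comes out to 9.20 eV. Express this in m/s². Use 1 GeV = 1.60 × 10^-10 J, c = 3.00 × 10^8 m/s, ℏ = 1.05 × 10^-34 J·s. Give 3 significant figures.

4.21 × 10^24 m/s²

Acceleration is [L]/[T]² = c·[E]/ℏ.
1 GeV → c/ℏ × (1 GeV in J) = 4.57 × 10^32 m/s².
Convert the energy scale: 9.20 eV = 9.20 × 10^-9 GeV.
Result: 9.20 × 10^-9 × 4.57 × 10^32 = 4.21 × 10^24 m/s².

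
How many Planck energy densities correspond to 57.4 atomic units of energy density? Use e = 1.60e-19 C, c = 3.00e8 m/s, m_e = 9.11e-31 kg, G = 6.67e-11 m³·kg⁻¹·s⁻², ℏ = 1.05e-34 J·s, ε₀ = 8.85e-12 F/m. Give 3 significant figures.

atomic unit of energy density: u_au = E_h/a₀³ = m_e⁴e¹⁰/((4πε₀)⁵ℏ⁸) = 3.01e13 J/m³
Planck energy density: u_P = c⁷/(ℏG²) = 4.68e113 J/m³
57.4 × 3.01e13 / 4.68e113 = 3.69e-99

3.69e-99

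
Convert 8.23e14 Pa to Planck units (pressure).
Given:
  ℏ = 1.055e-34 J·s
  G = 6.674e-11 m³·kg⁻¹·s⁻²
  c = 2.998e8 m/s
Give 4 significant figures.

Planck pressure: p_P = c⁷/(ℏG²) = 4.632e113 Pa.
8.23e14 / 4.632e113 = 1.777e-99

1.777e-99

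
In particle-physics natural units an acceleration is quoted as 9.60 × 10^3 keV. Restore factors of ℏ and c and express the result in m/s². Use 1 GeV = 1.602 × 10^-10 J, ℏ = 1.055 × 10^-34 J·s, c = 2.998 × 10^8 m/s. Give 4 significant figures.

Acceleration is [L]/[T]² = c·[E]/ℏ.
1 GeV → c/ℏ × (1 GeV in J) = 4.552 × 10^32 m/s².
Convert the energy scale: 9.60 × 10^3 keV = 9.60 × 10^-3 GeV.
Result: 9.60 × 10^-3 × 4.552 × 10^32 = 4.370 × 10^30 m/s².

4.370 × 10^30 m/s²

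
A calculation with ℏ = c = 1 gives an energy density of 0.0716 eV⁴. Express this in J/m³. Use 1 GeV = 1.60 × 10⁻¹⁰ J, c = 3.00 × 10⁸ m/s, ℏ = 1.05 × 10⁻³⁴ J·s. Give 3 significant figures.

1.50 J/m³

[E]/[L]³ = [E]⁴/(ℏc)³; restore (ℏc)⁻³.
1 GeV⁴ → 1/(ℏc)³ × (1 GeV in J)⁴ = 2.10 × 10³⁷ J/m³.
Convert the energy scale: 0.0716 eV⁴ = 7.16 × 10⁻³⁸ GeV⁴.
Result: 7.16 × 10⁻³⁸ × 2.10 × 10³⁷ = 1.50 J/m³.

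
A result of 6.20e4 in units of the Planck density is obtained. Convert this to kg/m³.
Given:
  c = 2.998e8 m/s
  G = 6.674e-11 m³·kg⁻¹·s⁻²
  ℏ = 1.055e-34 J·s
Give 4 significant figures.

3.195e101 kg/m³

One Planck density: ρ_P = c⁵/(ℏG²) = 5.154e96 kg/m³.
6.20e4 × 5.154e96 kg/m³ = 3.195e101 kg/m³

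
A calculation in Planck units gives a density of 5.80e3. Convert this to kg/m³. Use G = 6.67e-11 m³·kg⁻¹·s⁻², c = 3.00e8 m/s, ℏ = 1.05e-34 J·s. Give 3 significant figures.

One Planck density: ρ_P = c⁵/(ℏG²) = 5.20e96 kg/m³.
5.80e3 × 5.20e96 kg/m³ = 3.02e100 kg/m³

3.02e100 kg/m³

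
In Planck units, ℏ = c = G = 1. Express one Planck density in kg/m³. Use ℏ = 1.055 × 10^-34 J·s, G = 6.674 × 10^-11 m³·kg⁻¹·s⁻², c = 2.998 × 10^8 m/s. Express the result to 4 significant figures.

5.154 × 10^96 kg/m³

The unique combination of the constants set to 1 with dimensions of density is ρ_P = c⁵/(ℏG²).
  = 2.422 × 10^42 / 4.699 × 10^-55
  = 5.154 × 10^96 kg/m³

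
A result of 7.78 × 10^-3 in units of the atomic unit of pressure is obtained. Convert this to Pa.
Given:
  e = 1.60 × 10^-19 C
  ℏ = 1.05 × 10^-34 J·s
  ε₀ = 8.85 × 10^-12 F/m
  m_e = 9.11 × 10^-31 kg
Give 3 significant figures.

2.34 × 10^11 Pa

One atomic unit of pressure: P_au = E_h/a₀³ = m_e⁴e¹⁰/((4πε₀)⁵ℏ⁸) = 3.01 × 10^13 Pa.
7.78 × 10^-3 × 3.01 × 10^13 Pa = 2.34 × 10^11 Pa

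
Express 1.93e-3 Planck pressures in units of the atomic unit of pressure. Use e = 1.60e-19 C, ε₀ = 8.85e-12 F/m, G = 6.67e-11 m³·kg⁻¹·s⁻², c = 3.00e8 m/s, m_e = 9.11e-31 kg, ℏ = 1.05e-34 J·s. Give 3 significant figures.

3.00e97

Planck pressure: p_P = c⁷/(ℏG²) = 4.68e113 Pa
atomic unit of pressure: P_au = E_h/a₀³ = m_e⁴e¹⁰/((4πε₀)⁵ℏ⁸) = 3.01e13 Pa
1.93e-3 × 4.68e113 / 3.01e13 = 3.00e97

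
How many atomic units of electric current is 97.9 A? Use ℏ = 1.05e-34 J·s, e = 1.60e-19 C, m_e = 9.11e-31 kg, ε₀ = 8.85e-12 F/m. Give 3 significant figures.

1.47e4

atomic unit of electric current: I_au = e E_h/ℏ = m_e e⁵/((4πε₀)²ℏ³) = 6.67e-3 A.
97.9 / 6.67e-3 = 1.47e4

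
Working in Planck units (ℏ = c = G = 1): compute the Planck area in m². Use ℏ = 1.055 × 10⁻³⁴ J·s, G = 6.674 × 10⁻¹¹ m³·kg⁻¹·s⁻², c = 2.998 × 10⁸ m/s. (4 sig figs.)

The unique combination of the constants set to 1 with dimensions of area is A_P = ℏG/c³.
  = 7.041 × 10⁻⁴⁵ / 2.695 × 10²⁵
  = 2.613 × 10⁻⁷⁰ m²

2.613 × 10⁻⁷⁰ m²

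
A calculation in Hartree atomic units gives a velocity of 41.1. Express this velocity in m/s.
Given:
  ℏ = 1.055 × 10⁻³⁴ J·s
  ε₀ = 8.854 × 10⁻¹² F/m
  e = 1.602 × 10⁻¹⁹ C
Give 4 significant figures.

8.986 × 10⁷ m/s

One atomic unit of velocity: v_au = e²/(4πε₀ℏ) = 2.186 × 10⁶ m/s.
41.1 × 2.186 × 10⁶ m/s = 8.986 × 10⁷ m/s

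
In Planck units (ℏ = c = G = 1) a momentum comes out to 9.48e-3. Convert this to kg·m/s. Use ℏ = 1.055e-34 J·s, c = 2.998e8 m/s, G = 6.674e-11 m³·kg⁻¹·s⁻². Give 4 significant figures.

One Planck momentum: p_P = √(ℏc³/G) = 6.527 kg·m/s.
9.48e-3 × 6.527 kg·m/s = 0.06187 kg·m/s

0.06187 kg·m/s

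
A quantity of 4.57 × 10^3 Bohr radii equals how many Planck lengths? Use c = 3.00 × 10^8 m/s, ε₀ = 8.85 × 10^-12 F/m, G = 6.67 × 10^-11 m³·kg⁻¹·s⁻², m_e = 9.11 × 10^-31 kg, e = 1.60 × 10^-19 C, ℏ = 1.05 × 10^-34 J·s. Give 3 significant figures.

1.49 × 10^28

Bohr radius: a₀ = 4πε₀ℏ²/(m_e e²) = 5.26 × 10^-11 m
Planck length: ℓ_P = √(ℏG/c³) = 1.61 × 10^-35 m
4.57 × 10^3 × 5.26 × 10^-11 / 1.61 × 10^-35 = 1.49 × 10^28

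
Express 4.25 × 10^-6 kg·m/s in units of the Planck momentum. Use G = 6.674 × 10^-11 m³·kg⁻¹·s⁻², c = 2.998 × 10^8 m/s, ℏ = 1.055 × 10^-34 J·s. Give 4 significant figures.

6.512 × 10^-7

Planck momentum: p_P = √(ℏc³/G) = 6.527 kg·m/s.
4.25 × 10^-6 / 6.527 = 6.512 × 10^-7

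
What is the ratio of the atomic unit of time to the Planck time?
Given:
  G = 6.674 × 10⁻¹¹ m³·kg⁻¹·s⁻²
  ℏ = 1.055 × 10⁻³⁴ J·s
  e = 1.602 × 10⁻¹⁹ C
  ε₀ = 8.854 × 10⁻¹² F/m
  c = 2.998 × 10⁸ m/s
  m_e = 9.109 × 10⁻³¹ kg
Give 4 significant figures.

4.494 × 10²⁶

atomic unit of time: τ_au = (4πε₀)²ℏ³/(m_e e⁴) = 2.423 × 10⁻¹⁷ s
Planck time: t_P = √(ℏG/c⁵) = 5.392 × 10⁻⁴⁴ s
ratio = 2.423 × 10⁻¹⁷ / 5.392 × 10⁻⁴⁴ = 4.494 × 10²⁶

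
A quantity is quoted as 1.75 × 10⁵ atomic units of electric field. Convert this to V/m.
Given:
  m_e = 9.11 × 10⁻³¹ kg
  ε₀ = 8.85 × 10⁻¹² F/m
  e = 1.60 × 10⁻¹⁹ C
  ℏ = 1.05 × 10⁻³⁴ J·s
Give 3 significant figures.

9.11 × 10¹⁶ V/m

One atomic unit of electric field: E_au = E_h/(e a₀) = m_e²e⁵/((4πε₀)³ℏ⁴) = 5.20 × 10¹¹ V/m.
1.75 × 10⁵ × 5.20 × 10¹¹ V/m = 9.11 × 10¹⁶ V/m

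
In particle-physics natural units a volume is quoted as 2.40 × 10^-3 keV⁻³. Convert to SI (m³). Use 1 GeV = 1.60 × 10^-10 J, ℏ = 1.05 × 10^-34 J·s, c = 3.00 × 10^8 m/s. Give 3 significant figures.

1.83 × 10^-32 m³

Volume is [L]³ = [E]⁻³·(ℏc)³.
1 GeV⁻³ → (ℏc)³ × (1 GeV in J)⁻³ = 7.63 × 10^-48 m³.
Convert the energy scale: 2.40 × 10^-3 keV⁻³ = 2.40 × 10^15 GeV⁻³.
Result: 2.40 × 10^15 × 7.63 × 10^-48 = 1.83 × 10^-32 m³.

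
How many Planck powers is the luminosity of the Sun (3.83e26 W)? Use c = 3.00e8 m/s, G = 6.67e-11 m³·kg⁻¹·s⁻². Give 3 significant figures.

Planck power: P_P = c⁵/G = 3.64e52 W.
3.83e26 / 3.64e52 = 1.05e-26

1.05e-26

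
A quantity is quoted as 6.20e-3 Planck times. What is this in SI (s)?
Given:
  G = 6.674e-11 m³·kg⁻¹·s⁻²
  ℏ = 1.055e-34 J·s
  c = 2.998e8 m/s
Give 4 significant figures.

3.343e-46 s

One Planck time: t_P = √(ℏG/c⁵) = 5.392e-44 s.
6.20e-3 × 5.392e-44 s = 3.343e-46 s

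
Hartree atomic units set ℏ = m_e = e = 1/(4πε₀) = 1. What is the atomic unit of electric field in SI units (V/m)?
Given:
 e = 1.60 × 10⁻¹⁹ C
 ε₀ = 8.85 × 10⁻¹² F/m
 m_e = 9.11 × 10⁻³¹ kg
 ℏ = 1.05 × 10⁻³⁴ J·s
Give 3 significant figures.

5.20 × 10¹¹ V/m

From ℏ = m_e = e = 1/(4πε₀) = 1 the electric field scale is E_au = E_h/(e a₀) = m_e²e⁵/((4πε₀)³ℏ⁴).
E_h = 4.38 × 10⁻¹⁸ J
a₀ = 5.26 × 10⁻¹¹ m
E_h/(e·a₀) = 5.20 × 10¹¹ V/m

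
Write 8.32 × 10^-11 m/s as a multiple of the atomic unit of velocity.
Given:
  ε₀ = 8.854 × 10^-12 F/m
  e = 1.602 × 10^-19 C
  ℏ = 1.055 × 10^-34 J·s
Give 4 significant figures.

atomic unit of velocity: v_au = e²/(4πε₀ℏ) = 2.186 × 10^6 m/s.
8.32 × 10^-11 / 2.186 × 10^6 = 3.805 × 10^-17

3.805 × 10^-17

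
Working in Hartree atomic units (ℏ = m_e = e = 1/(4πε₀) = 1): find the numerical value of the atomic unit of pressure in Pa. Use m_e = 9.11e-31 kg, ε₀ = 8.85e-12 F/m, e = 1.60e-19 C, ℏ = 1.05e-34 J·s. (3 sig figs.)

Dimensional analysis gives P_au = E_h/a₀³ = m_e⁴e¹⁰/((4πε₀)⁵ℏ⁸).
E_h = 4.38e-18 J
a₀ = 5.26e-11 m
E_h/a₀³ = 3.01e13 Pa

3.01e13 Pa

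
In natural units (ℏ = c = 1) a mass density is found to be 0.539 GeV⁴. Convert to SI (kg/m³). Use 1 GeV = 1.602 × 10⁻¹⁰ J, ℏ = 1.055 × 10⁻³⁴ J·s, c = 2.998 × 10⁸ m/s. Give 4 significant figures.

Mass density is [E]/(c²[L]³) = [E]⁴/(ℏ³c⁵).
1 GeV⁴ → 1/(ℏ³c⁵) × (1 GeV in J)⁴ = 2.316 × 10²⁰ kg/m³.
Result: 0.539 × 2.316 × 10²⁰ = 1.248 × 10²⁰ kg/m³.

1.248 × 10²⁰ kg/m³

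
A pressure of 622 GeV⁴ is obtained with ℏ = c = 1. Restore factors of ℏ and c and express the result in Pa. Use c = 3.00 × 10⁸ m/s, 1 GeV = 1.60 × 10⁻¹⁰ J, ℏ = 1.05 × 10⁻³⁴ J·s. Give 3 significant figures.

Pressure is [E]/[L]³ = [E]⁴/(ℏc)³.
1 GeV⁴ → 1/(ℏc)³ × (1 GeV in J)⁴ = 2.10 × 10³⁷ Pa.
Result: 622 × 2.10 × 10³⁷ = 1.30 × 10⁴⁰ Pa.

1.30 × 10⁴⁰ Pa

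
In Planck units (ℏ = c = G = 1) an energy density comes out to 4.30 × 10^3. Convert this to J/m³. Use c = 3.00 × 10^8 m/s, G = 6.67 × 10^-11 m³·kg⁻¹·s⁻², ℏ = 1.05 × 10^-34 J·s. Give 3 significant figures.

2.01 × 10^117 J/m³

One Planck energy density: u_P = c⁷/(ℏG²) = 4.68 × 10^113 J/m³.
4.30 × 10^3 × 4.68 × 10^113 J/m³ = 2.01 × 10^117 J/m³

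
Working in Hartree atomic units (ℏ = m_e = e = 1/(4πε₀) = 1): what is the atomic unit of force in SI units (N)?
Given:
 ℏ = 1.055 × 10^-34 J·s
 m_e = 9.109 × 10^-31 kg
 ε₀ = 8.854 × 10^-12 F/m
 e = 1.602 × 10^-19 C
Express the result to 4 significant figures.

8.220 × 10^-8 N

From ℏ = m_e = e = 1/(4πε₀) = 1 the force scale is F_au = E_h/a₀ = m_e²e⁶/((4πε₀)³ℏ⁴).
E_h = 4.354 × 10^-18 J
a₀ = 5.297 × 10^-11 m
E_h/a₀ = 8.220 × 10^-8 N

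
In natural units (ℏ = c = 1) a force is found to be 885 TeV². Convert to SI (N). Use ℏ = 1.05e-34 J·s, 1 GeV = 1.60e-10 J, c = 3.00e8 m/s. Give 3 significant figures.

Force is [E]/[L] = [E]²/(ℏc); restore (ℏc)⁻¹.
1 GeV² → 1/(ℏc) × (1 GeV in J)² = 8.13e5 N.
Convert the energy scale: 885 TeV² = 8.85e8 GeV².
Result: 8.85e8 × 8.13e5 = 7.19e14 N.

7.19e14 N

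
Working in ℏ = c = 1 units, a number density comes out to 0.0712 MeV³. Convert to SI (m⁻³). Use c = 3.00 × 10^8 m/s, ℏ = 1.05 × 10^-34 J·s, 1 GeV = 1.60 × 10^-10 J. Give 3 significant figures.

Number density is [L]⁻³ = [E]³/(ℏc)³.
1 GeV³ → 1/(ℏc)³ × (1 GeV in J)³ = 1.31 × 10^47 m⁻³.
Convert the energy scale: 0.0712 MeV³ = 7.12 × 10^-11 GeV³.
Result: 7.12 × 10^-11 × 1.31 × 10^47 = 9.33 × 10^36 m⁻³.

9.33 × 10^36 m⁻³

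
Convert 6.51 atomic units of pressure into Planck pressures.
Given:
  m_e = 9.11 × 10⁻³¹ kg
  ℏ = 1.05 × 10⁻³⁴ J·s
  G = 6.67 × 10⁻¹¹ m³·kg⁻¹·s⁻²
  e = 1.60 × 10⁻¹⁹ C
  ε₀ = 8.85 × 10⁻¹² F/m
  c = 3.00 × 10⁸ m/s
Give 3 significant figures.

4.19 × 10⁻¹⁰⁰

atomic unit of pressure: P_au = E_h/a₀³ = m_e⁴e¹⁰/((4πε₀)⁵ℏ⁸) = 3.01 × 10¹³ Pa
Planck pressure: p_P = c⁷/(ℏG²) = 4.68 × 10¹¹³ Pa
6.51 × 3.01 × 10¹³ / 4.68 × 10¹¹³ = 4.19 × 10⁻¹⁰⁰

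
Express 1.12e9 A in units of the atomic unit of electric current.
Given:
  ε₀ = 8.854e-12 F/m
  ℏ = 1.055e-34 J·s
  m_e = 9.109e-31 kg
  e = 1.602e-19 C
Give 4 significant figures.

atomic unit of electric current: I_au = e E_h/ℏ = m_e e⁵/((4πε₀)²ℏ³) = 6.612e-3 A.
1.12e9 / 6.612e-3 = 1.694e11

1.694e11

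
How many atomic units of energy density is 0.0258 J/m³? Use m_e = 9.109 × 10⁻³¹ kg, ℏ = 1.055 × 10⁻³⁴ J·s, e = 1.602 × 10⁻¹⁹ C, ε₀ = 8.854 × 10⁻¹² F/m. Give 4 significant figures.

8.808 × 10⁻¹⁶

atomic unit of energy density: u_au = E_h/a₀³ = m_e⁴e¹⁰/((4πε₀)⁵ℏ⁸) = 2.929 × 10¹³ J/m³.
0.0258 / 2.929 × 10¹³ = 8.808 × 10⁻¹⁶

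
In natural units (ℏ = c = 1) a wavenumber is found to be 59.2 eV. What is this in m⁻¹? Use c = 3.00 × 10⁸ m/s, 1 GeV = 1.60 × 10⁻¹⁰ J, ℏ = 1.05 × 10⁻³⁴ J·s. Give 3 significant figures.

3.01 × 10⁸ m⁻¹

Inverse length is [E]/(ℏc).
1 GeV → 1/(ℏc) × (1 GeV in J) = 5.08 × 10¹⁵ m⁻¹.
Convert the energy scale: 59.2 eV = 5.92 × 10⁻⁸ GeV.
Result: 5.92 × 10⁻⁸ × 5.08 × 10¹⁵ = 3.01 × 10⁸ m⁻¹.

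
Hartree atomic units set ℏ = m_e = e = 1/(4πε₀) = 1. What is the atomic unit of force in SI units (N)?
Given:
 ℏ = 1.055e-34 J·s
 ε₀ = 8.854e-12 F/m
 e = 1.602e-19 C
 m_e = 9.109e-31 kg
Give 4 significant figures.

Dimensional analysis gives F_au = E_h/a₀ = m_e²e⁶/((4πε₀)³ℏ⁴).
E_h = 4.354e-18 J
a₀ = 5.297e-11 m
E_h/a₀ = 8.220e-8 N

8.220e-8 N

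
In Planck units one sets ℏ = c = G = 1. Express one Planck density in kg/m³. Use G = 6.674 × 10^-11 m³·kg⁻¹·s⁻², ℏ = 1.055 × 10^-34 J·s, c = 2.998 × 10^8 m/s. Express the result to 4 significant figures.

5.154 × 10^96 kg/m³

ρ_P = c⁵/(ℏG²)
  = 2.422 × 10^42 / 4.699 × 10^-55
  = 5.154 × 10^96 kg/m³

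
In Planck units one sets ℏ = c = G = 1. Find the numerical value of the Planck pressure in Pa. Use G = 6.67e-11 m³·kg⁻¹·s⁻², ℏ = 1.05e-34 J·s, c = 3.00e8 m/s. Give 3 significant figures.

p_P = c⁷/(ℏG²)
  = 2.19e59 / 4.67e-55
  = 4.68e113 Pa

4.68e113 Pa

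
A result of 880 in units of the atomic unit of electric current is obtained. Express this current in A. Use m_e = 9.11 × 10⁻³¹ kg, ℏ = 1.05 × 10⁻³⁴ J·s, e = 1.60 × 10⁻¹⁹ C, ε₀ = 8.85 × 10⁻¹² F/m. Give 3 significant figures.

One atomic unit of electric current: I_au = e E_h/ℏ = m_e e⁵/((4πε₀)²ℏ³) = 6.67 × 10⁻³ A.
880 × 6.67 × 10⁻³ A = 5.87 A

5.87 A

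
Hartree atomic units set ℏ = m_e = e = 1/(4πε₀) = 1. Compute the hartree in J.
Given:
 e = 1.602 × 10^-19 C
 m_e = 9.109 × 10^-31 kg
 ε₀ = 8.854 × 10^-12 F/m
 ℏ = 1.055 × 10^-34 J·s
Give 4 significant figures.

4.354 × 10^-18 J

From ℏ = m_e = e = 1/(4πε₀) = 1 the energy scale is E_h = m_e e⁴/(4πε₀ℏ)².
  = 6.000 × 10^-106 / 1.378 × 10^-88
  = 4.354 × 10^-18 J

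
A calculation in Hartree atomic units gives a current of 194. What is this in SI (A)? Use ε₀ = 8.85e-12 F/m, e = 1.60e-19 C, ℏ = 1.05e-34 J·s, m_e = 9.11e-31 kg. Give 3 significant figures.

1.29 A

One atomic unit of electric current: I_au = e E_h/ℏ = m_e e⁵/((4πε₀)²ℏ³) = 6.67e-3 A.
194 × 6.67e-3 A = 1.29 A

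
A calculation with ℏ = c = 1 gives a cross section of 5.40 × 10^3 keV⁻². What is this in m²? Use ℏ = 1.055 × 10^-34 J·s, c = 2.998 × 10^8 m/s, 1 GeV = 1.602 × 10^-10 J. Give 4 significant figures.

2.105 × 10^-16 m²

Area is [L]² = [E]⁻²·(ℏc)²; restore (ℏc)².
1 GeV⁻² → (ℏc)² × (1 GeV in J)⁻² = 3.898 × 10^-32 m².
Convert the energy scale: 5.40 × 10^3 keV⁻² = 5.40 × 10^15 GeV⁻².
Result: 5.40 × 10^15 × 3.898 × 10^-32 = 2.105 × 10^-16 m².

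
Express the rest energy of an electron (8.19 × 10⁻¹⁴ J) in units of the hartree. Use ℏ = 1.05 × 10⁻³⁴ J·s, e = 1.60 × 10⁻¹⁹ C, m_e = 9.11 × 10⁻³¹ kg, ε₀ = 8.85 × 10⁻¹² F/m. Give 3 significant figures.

1.87 × 10⁴

hartree: E_h = m_e e⁴/(4πε₀ℏ)² = 4.38 × 10⁻¹⁸ J.
8.19 × 10⁻¹⁴ / 4.38 × 10⁻¹⁸ = 1.87 × 10⁴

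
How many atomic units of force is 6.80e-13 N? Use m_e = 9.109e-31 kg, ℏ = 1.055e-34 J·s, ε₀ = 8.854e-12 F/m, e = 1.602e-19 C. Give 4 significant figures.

atomic unit of force: F_au = E_h/a₀ = m_e²e⁶/((4πε₀)³ℏ⁴) = 8.220e-8 N.
6.80e-13 / 8.220e-8 = 8.273e-6

8.273e-6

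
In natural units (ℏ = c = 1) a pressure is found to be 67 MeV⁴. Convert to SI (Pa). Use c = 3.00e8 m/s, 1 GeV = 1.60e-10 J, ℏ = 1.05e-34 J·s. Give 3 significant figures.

1.40e27 Pa

Pressure is [E]/[L]³ = [E]⁴/(ℏc)³.
1 GeV⁴ → 1/(ℏc)³ × (1 GeV in J)⁴ = 2.10e37 Pa.
Convert the energy scale: 67 MeV⁴ = 6.70e-11 GeV⁴.
Result: 6.70e-11 × 2.10e37 = 1.40e27 Pa.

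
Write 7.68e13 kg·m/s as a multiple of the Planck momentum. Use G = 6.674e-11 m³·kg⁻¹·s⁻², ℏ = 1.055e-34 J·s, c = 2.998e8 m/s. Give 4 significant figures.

1.177e13

Planck momentum: p_P = √(ℏc³/G) = 6.527 kg·m/s.
7.68e13 / 6.527 = 1.177e13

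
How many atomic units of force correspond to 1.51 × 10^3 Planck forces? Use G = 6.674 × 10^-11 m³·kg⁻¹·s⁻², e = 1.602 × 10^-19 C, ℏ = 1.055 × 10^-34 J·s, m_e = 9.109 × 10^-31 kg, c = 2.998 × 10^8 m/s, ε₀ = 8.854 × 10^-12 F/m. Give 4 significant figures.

Planck force: F_P = c⁴/G = 1.210 × 10^44 N
atomic unit of force: F_au = E_h/a₀ = m_e²e⁶/((4πε₀)³ℏ⁴) = 8.220 × 10^-8 N
1.51 × 10^3 × 1.210 × 10^44 / 8.220 × 10^-8 = 2.224 × 10^54

2.224 × 10^54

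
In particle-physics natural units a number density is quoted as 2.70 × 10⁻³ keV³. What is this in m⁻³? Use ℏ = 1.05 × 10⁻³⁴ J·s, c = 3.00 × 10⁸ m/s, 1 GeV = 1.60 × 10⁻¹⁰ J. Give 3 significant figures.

Number density is [L]⁻³ = [E]³/(ℏc)³.
1 GeV³ → 1/(ℏc)³ × (1 GeV in J)³ = 1.31 × 10⁴⁷ m⁻³.
Convert the energy scale: 2.70 × 10⁻³ keV³ = 2.70 × 10⁻²¹ GeV³.
Result: 2.70 × 10⁻²¹ × 1.31 × 10⁴⁷ = 3.54 × 10²⁶ m⁻³.

3.54 × 10²⁶ m⁻³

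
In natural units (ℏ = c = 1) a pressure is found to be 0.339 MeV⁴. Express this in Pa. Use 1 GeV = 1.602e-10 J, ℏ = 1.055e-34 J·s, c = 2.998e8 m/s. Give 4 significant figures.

Pressure is [E]/[L]³ = [E]⁴/(ℏc)³.
1 GeV⁴ → 1/(ℏc)³ × (1 GeV in J)⁴ = 2.082e37 Pa.
Convert the energy scale: 0.339 MeV⁴ = 3.39e-13 GeV⁴.
Result: 3.39e-13 × 2.082e37 = 7.057e24 Pa.

7.057e24 Pa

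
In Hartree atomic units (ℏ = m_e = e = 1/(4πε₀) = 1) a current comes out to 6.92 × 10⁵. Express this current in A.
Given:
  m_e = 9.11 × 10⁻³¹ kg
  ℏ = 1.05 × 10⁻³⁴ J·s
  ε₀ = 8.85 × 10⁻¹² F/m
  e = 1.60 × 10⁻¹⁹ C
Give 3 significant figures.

One atomic unit of electric current: I_au = e E_h/ℏ = m_e e⁵/((4πε₀)²ℏ³) = 6.67 × 10⁻³ A.
6.92 × 10⁵ × 6.67 × 10⁻³ A = 4.62 × 10³ A

4.62 × 10³ A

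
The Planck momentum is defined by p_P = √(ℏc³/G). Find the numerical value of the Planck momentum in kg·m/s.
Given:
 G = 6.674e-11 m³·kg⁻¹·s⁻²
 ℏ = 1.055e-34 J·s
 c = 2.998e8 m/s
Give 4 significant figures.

p_P = √(ℏc³/G)
  = √(42.60)
  = 6.527 kg·m/s

6.527 kg·m/s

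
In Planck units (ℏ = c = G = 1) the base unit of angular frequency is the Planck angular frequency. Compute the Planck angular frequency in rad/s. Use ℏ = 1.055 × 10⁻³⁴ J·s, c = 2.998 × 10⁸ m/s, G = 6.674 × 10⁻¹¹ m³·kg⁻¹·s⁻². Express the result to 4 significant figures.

1.855 × 10⁴³ rad/s

ω_P = √(c⁵/(ℏG))
  = √(3.440 × 10⁸⁶)
  = 1.855 × 10⁴³ rad/s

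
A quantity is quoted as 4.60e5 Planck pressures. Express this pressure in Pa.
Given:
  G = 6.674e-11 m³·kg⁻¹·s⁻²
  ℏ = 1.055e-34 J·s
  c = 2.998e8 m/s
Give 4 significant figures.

One Planck pressure: p_P = c⁷/(ℏG²) = 4.632e113 Pa.
4.60e5 × 4.632e113 Pa = 2.131e119 Pa

2.131e119 Pa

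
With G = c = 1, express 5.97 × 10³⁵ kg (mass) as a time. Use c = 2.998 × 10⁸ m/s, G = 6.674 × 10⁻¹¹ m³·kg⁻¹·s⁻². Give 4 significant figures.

1.479 s

Mass → time via G/c³.
5.97 × 10³⁵ kg × (G/c³) = 1.479 s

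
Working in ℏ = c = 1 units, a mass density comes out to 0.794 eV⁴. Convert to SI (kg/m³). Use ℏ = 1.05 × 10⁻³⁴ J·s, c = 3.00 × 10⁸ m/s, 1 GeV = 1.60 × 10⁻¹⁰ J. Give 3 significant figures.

1.85 × 10⁻¹⁶ kg/m³

Mass density is [E]/(c²[L]³) = [E]⁴/(ℏ³c⁵).
1 GeV⁴ → 1/(ℏ³c⁵) × (1 GeV in J)⁴ = 2.33 × 10²⁰ kg/m³.
Convert the energy scale: 0.794 eV⁴ = 7.94 × 10⁻³⁷ GeV⁴.
Result: 7.94 × 10⁻³⁷ × 2.33 × 10²⁰ = 1.85 × 10⁻¹⁶ kg/m³.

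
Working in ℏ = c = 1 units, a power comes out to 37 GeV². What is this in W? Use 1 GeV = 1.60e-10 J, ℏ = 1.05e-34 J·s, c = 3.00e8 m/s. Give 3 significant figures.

Power is [E]/[T] = [E]²/ℏ.
1 GeV² → 1/ℏ × (1 GeV in J)² = 2.44e14 W.
Result: 37 × 2.44e14 = 9.02e15 W.

9.02e15 W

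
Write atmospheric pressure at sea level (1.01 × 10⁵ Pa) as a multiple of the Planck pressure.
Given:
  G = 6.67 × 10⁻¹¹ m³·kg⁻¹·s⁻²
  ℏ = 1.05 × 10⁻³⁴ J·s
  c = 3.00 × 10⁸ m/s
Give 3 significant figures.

2.16 × 10⁻¹⁰⁹

Planck pressure: p_P = c⁷/(ℏG²) = 4.68 × 10¹¹³ Pa.
1.01 × 10⁵ / 4.68 × 10¹¹³ = 2.16 × 10⁻¹⁰⁹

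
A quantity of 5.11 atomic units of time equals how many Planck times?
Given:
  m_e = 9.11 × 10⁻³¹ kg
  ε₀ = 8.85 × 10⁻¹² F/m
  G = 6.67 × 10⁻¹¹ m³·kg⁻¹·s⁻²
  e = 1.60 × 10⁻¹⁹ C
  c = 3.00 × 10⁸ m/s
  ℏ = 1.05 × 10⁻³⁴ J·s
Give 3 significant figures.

atomic unit of time: τ_au = (4πε₀)²ℏ³/(m_e e⁴) = 2.40 × 10⁻¹⁷ s
Planck time: t_P = √(ℏG/c⁵) = 5.37 × 10⁻⁴⁴ s
5.11 × 2.40 × 10⁻¹⁷ / 5.37 × 10⁻⁴⁴ = 2.28 × 10²⁷

2.28 × 10²⁷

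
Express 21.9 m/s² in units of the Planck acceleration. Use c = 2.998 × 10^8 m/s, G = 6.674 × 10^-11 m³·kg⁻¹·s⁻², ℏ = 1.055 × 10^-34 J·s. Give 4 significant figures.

Planck acceleration: a_P = √(c⁷/(ℏG)) = 5.560 × 10^51 m/s².
21.9 / 5.560 × 10^51 = 3.939 × 10^-51

3.939 × 10^-51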